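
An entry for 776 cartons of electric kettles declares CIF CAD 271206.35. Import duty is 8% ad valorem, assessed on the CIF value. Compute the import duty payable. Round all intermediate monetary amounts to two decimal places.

Import duty: CAD 21696.51

Import duty = 271206.35 × 8% = 21696.51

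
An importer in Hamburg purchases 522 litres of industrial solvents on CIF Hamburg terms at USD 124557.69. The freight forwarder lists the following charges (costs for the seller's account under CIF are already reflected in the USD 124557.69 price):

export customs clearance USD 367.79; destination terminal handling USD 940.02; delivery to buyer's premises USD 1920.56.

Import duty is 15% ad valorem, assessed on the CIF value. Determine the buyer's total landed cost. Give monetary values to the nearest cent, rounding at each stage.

Total landed cost: USD 146101.92

CIF: the seller pays costs through ocean freight and marine insurance to the destination port.
Already in the invoice (seller's account under CIF): export clearance — exclude.
The CIF price already equals the CIF value: 124557.69
Import duty = 124557.69 × 15% = 18683.65
Buyer bears: destination terminal 940.02 + delivery 1920.56 + duty 18683.65 = 21544.23
Landed cost = invoice 124557.69 + 21544.23 = 146101.92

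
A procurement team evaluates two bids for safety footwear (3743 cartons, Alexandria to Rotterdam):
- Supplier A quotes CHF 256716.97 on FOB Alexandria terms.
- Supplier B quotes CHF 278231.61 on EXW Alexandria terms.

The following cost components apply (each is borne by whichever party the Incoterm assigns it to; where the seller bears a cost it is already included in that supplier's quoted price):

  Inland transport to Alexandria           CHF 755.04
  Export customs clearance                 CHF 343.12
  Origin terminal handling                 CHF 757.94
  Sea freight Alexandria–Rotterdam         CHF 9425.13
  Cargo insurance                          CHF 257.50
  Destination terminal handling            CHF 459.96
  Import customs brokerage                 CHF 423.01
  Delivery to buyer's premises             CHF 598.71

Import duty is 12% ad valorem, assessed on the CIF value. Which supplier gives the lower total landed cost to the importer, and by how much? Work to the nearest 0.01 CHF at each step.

Supplier A (FOB):
CIF value = FOB price + freight + insurance = 256716.97 + 9425.13 + 257.50 = 266399.60
Import duty = 266399.60 × 12% = 31967.95
Buyer bears (A): 9425.13 + 257.50 + 459.96 + 423.01 + 598.71 = 11164.31
Landed cost (A) = invoice 256716.97 + 11164.31 + duty 31967.95 = 299849.23
Supplier B (EXW):
CIF value = EXW price + inland to port + export clearance + origin terminal + freight + insurance = 278231.61 + 755.04 + 343.12 + 757.94 + 9425.13 + 257.50 = 289770.34
Import duty = 289770.34 × 12% = 34772.44
Buyer bears (B): 755.04 + 343.12 + 757.94 + 9425.13 + 257.50 + 459.96 + 423.01 + 598.71 = 13020.41
Landed cost (B) = invoice 278231.61 + 13020.41 + duty 34772.44 = 326024.46
Difference = |299849.23 − 326024.46| = 26175.23

Supplier A is cheaper by CHF 26175.23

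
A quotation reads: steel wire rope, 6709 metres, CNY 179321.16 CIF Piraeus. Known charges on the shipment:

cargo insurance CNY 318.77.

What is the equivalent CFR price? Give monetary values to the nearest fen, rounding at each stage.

CFR price: CNY 179002.39

From CIF to CFR, the seller no longer bears: insurance.
CFR price = 179321.16 − 318.77 = 179002.39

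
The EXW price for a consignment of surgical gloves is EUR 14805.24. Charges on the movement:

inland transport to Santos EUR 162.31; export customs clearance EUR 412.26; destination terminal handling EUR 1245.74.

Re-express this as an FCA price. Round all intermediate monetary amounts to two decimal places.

Not relevant to the conversion: destination terminal — on the buyer under both terms; not part of either seller's price.
From EXW to FCA, the seller additionally bears: inland to port, export clearance.
FCA price = 14805.24 + 162.31 + 412.26 = 15379.81

FCA price: EUR 15379.81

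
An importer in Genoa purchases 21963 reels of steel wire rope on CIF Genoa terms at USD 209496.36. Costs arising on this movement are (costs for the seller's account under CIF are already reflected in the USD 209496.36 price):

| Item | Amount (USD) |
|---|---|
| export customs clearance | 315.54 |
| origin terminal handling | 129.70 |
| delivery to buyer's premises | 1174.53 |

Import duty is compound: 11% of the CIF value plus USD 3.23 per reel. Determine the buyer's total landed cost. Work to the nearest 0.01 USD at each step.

CIF: the seller pays costs through ocean freight and marine insurance to the destination port.
Already in the invoice (seller's account under CIF): export clearance, origin terminal — exclude.
The CIF price already equals the CIF value: 209496.36
Ad valorem component: 209496.36 × 11% = 23044.60
Specific component: 21963 × 3.23 = 70940.49
Import duty = 23044.60 + 70940.49 = 93985.09
Buyer bears: delivery 1174.53 + duty 93985.09 = 95159.62
Landed cost = invoice 209496.36 + 95159.62 = 304655.98

Total landed cost: USD 304655.98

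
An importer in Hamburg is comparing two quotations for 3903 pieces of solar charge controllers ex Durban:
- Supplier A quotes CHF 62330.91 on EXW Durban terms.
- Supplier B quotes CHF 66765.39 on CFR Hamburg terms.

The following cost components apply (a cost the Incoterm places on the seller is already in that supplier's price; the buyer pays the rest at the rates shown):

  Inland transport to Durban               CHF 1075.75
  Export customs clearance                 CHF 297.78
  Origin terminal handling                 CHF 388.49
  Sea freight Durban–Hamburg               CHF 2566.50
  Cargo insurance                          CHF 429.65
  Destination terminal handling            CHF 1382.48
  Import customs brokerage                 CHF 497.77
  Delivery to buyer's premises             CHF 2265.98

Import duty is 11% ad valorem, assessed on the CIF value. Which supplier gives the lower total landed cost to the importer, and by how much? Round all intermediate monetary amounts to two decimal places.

Supplier A (EXW):
CIF value = EXW price + inland to port + export clearance + origin terminal + freight + insurance = 62330.91 + 1075.75 + 297.78 + 388.49 + 2566.50 + 429.65 = 67089.08
Import duty = 67089.08 × 11% = 7379.80
Buyer bears (A): 1075.75 + 297.78 + 388.49 + 2566.50 + 429.65 + 1382.48 + 497.77 + 2265.98 = 8904.40
Landed cost (A) = invoice 62330.91 + 8904.40 + duty 7379.80 = 78615.11
Supplier B (CFR):
CIF value = CFR price + insurance = 66765.39 + 429.65 = 67195.04
Import duty = 67195.04 × 11% = 7391.45
Buyer bears (B): 429.65 + 1382.48 + 497.77 + 2265.98 = 4575.88
Landed cost (B) = invoice 66765.39 + 4575.88 + duty 7391.45 = 78732.72
Difference = |78615.11 − 78732.72| = 117.61

Supplier A is cheaper by CHF 117.61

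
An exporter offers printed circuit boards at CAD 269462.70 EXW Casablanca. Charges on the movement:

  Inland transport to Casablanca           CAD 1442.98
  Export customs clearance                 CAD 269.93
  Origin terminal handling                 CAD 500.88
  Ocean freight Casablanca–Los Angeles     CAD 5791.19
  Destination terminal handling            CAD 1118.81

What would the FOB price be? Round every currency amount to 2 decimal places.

FOB price: CAD 271676.49

Not relevant to the conversion: destination terminal, freight — on the buyer under both terms; not part of either seller's price.
From EXW to FOB, the seller additionally bears: inland to port, export clearance, origin terminal.
FOB price = 269462.70 + 1442.98 + 269.93 + 500.88 = 271676.49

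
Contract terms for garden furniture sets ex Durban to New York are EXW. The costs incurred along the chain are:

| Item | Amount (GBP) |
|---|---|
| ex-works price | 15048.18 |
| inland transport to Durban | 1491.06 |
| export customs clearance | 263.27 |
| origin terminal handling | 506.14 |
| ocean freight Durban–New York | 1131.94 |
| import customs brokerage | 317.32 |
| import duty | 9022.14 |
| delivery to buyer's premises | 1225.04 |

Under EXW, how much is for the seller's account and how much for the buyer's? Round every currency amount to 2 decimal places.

EXW: the seller makes goods available at their premises; the buyer bears all onward costs.
Seller's account: goods 15048.18 = 15048.18
Buyer's account: inland to port 1491.06 + export clearance 263.27 + origin terminal 506.14 + freight 1131.94 + brokerage 317.32 + duty 9022.14 + delivery 1225.04 = 13956.91

Seller: GBP 15048.18; buyer: GBP 13956.91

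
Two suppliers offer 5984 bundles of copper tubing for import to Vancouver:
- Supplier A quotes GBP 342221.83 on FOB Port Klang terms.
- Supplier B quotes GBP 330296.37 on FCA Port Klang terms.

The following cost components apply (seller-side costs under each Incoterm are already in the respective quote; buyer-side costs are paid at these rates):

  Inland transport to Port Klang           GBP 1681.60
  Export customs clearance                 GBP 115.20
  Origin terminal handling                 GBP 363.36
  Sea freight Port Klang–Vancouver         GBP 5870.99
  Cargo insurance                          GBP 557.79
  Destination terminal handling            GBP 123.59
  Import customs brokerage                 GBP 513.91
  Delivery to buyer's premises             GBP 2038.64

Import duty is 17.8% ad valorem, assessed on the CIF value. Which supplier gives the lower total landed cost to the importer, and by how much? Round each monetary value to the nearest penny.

Supplier B is cheaper by GBP 13620.16

Supplier A (FOB):
CIF value = FOB price + freight + insurance = 342221.83 + 5870.99 + 557.79 = 348650.61
Import duty = 348650.61 × 17.8% = 62059.81
Buyer bears (A): 5870.99 + 557.79 + 123.59 + 513.91 + 2038.64 = 9104.92
Landed cost (A) = invoice 342221.83 + 9104.92 + duty 62059.81 = 413386.56
Supplier B (FCA):
CIF value = FCA price + origin terminal + freight + insurance = 330296.37 + 363.36 + 5870.99 + 557.79 = 337088.51
Import duty = 337088.51 × 17.8% = 60001.75
Buyer bears (B): 363.36 + 5870.99 + 557.79 + 123.59 + 513.91 + 2038.64 = 9468.28
Landed cost (B) = invoice 330296.37 + 9468.28 + duty 60001.75 = 399766.40
Difference = |413386.56 − 399766.40| = 13620.16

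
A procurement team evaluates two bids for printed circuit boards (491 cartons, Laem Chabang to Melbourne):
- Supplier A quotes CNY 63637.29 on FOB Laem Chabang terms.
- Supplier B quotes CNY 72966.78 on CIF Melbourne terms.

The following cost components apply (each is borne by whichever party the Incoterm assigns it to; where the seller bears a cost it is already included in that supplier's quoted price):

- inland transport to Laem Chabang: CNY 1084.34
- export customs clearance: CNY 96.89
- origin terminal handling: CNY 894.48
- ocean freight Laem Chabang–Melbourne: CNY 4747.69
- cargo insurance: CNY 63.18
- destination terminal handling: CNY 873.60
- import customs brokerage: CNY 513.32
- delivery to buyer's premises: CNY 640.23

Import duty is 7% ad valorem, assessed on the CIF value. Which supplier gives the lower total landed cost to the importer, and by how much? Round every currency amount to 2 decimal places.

Supplier A (FOB):
CIF value = FOB price + freight + insurance = 63637.29 + 4747.69 + 63.18 = 68448.16
Import duty = 68448.16 × 7% = 4791.37
Buyer bears (A): 4747.69 + 63.18 + 873.60 + 513.32 + 640.23 = 6838.02
Landed cost (A) = invoice 63637.29 + 6838.02 + duty 4791.37 = 75266.68
Supplier B (CIF):
The CIF price already equals the CIF value: 72966.78
Import duty = 72966.78 × 7% = 5107.67
Buyer bears (B): 873.60 + 513.32 + 640.23 = 2027.15
Landed cost (B) = invoice 72966.78 + 2027.15 + duty 5107.67 = 80101.60
Difference = |75266.68 − 80101.60| = 4834.92

Supplier A is cheaper by CNY 4834.92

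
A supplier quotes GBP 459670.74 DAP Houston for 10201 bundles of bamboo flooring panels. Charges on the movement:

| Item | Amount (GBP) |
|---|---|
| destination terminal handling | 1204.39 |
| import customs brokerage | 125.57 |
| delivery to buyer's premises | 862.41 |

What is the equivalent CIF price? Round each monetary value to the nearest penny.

CIF price: GBP 457603.94

Not relevant to the conversion: brokerage — on the buyer under both terms; not part of either seller's price.
From DAP to CIF, the seller no longer bears: destination terminal, delivery.
CIF price = 459670.74 − 1204.39 − 862.41 = 457603.94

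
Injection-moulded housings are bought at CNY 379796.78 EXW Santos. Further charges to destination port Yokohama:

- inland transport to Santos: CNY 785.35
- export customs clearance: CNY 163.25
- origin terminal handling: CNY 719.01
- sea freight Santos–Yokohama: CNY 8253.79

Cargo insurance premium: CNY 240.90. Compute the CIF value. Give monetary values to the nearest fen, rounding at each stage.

CIF = EXW price + pre-shipment costs + freight + insurance
CIF = 379796.78 + 785.35 + 163.25 + 719.01 + 8253.79 + 240.90 = 389959.08

CIF value: CNY 389959.08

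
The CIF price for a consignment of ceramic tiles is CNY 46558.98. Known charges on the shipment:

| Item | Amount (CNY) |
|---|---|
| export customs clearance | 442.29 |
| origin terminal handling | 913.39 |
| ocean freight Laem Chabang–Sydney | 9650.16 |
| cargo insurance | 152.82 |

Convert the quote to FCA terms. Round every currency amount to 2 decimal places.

Not relevant to the conversion: export clearance — on the seller under both CIF and FCA; already in the CIF price and stays in the FCA price.
From CIF to FCA, the seller no longer bears: origin terminal, freight, insurance.
FCA price = 46558.98 − 913.39 − 9650.16 − 152.82 = 35842.61

FCA price: CNY 35842.61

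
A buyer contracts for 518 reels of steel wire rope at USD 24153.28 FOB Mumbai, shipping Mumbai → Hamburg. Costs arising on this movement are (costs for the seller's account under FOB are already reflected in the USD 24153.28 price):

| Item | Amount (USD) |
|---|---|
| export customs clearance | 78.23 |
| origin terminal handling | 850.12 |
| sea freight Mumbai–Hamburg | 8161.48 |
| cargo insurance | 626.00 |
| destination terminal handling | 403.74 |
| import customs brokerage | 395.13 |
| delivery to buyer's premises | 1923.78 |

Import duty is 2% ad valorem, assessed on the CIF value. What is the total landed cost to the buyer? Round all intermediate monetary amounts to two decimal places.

FOB: the seller bears costs until goods are on board at the origin port; the buyer bears freight, insurance and all costs thereafter.
Already in the invoice (seller's account under FOB): export clearance, origin terminal — exclude.
CIF value = FOB price + freight + insurance = 24153.28 + 8161.48 + 626.00 = 32940.76
Import duty = 32940.76 × 2% = 658.82
Buyer bears: freight 8161.48 + insurance 626.00 + destination terminal 403.74 + brokerage 395.13 + delivery 1923.78 + duty 658.82 = 12168.95
Landed cost = invoice 24153.28 + 12168.95 = 36322.23

Total landed cost: USD 36322.23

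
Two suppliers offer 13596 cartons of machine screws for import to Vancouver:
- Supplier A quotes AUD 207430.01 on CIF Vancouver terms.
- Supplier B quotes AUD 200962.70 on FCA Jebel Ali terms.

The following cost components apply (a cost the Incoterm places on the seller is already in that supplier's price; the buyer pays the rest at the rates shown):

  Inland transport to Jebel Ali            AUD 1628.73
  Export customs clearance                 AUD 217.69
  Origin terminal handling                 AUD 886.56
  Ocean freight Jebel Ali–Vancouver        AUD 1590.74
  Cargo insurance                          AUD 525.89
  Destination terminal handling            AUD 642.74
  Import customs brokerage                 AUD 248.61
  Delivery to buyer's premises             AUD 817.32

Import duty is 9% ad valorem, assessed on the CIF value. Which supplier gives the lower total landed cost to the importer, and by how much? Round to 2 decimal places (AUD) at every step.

Supplier B is cheaper by AUD 3775.89

Supplier A (CIF):
The CIF price already equals the CIF value: 207430.01
Import duty = 207430.01 × 9% = 18668.70
Buyer bears (A): 642.74 + 248.61 + 817.32 = 1708.67
Landed cost (A) = invoice 207430.01 + 1708.67 + duty 18668.70 = 227807.38
Supplier B (FCA):
CIF value = FCA price + origin terminal + freight + insurance = 200962.70 + 886.56 + 1590.74 + 525.89 = 203965.89
Import duty = 203965.89 × 9% = 18356.93
Buyer bears (B): 886.56 + 1590.74 + 525.89 + 642.74 + 248.61 + 817.32 = 4711.86
Landed cost (B) = invoice 200962.70 + 4711.86 + duty 18356.93 = 224031.49
Difference = |227807.38 − 224031.49| = 3775.89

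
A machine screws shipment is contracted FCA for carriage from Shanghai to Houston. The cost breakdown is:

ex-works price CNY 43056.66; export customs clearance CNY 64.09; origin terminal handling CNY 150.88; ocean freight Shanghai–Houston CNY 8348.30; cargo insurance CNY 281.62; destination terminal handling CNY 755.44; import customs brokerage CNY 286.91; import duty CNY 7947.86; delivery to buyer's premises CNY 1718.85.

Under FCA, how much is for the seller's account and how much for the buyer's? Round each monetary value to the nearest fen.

Seller: CNY 43120.75; buyer: CNY 19489.86

FCA: the seller delivers export-cleared goods to the carrier; the buyer bears costs from that point.
Seller's account: goods 43056.66 + export clearance 64.09 = 43120.75
Buyer's account: origin terminal 150.88 + freight 8348.30 + insurance 281.62 + destination terminal 755.44 + brokerage 286.91 + duty 7947.86 + delivery 1718.85 = 19489.86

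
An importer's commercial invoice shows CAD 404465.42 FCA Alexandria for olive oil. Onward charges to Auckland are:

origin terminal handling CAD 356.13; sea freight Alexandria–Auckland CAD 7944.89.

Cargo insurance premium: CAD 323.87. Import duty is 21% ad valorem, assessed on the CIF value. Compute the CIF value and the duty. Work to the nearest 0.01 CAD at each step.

CIF = FCA price + pre-shipment costs + freight + insurance
CIF = 404465.42 + 356.13 + 7944.89 + 323.87 = 413090.31
Import duty = 413090.31 × 21% = 86748.97

CIF value: CAD 413090.31; import duty: CAD 86748.97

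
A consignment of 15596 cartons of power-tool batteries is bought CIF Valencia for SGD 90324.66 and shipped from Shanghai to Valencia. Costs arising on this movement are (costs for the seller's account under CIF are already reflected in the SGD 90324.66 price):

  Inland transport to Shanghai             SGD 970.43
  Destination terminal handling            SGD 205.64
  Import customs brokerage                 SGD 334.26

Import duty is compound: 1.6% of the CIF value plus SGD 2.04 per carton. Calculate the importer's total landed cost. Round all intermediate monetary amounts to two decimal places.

Total landed cost: SGD 124125.59

CIF: the seller pays costs through ocean freight and marine insurance to the destination port.
Already in the invoice (seller's account under CIF): inland to port — exclude.
The CIF price already equals the CIF value: 90324.66
Ad valorem component: 90324.66 × 1.6% = 1445.19
Specific component: 15596 × 2.04 = 31815.84
Import duty = 1445.19 + 31815.84 = 33261.03
Buyer bears: destination terminal 205.64 + brokerage 334.26 + duty 33261.03 = 33800.93
Landed cost = invoice 90324.66 + 33800.93 = 124125.59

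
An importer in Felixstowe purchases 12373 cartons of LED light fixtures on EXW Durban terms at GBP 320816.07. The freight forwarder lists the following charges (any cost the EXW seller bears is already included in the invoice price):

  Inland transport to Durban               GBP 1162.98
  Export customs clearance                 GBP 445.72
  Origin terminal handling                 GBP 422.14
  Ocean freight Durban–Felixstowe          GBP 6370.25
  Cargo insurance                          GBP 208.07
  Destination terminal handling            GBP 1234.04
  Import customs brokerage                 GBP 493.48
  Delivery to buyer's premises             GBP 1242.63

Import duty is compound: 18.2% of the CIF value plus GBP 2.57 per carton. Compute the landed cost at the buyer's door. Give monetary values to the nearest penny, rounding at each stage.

EXW: the seller makes goods available at their premises; the buyer bears all onward costs.
CIF value = EXW price + inland to port + export clearance + origin terminal + freight + insurance = 320816.07 + 1162.98 + 445.72 + 422.14 + 6370.25 + 208.07 = 329425.23
Ad valorem component: 329425.23 × 18.2% = 59955.39
Specific component: 12373 × 2.57 = 31798.61
Import duty = 59955.39 + 31798.61 = 91754.00
Buyer bears: inland to port 1162.98 + export clearance 445.72 + origin terminal 422.14 + freight 6370.25 + insurance 208.07 + destination terminal 1234.04 + brokerage 493.48 + delivery 1242.63 + duty 91754.00 = 103333.31
Landed cost = invoice 320816.07 + 103333.31 = 424149.38

Total landed cost: GBP 424149.38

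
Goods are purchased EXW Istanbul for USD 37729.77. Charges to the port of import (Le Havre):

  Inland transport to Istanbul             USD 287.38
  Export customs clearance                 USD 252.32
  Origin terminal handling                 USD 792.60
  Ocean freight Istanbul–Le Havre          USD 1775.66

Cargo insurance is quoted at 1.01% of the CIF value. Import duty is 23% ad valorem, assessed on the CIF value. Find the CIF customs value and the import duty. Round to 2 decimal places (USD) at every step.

CIF value: USD 41254.40; import duty: USD 9488.51

Let C be the CIF value. C = EXW price + pre-shipment costs + freight + 1.01% × C
C − 1.01% × C = 37729.77 + 287.38 + 252.32 + 792.60 + 1775.66
0.9899 × C = 40837.73
C = 40837.73 / 0.9899 = 41254.40
Insurance premium = 1.01% × 41254.40 = 416.67
Import duty = 41254.40 × 23% = 9488.51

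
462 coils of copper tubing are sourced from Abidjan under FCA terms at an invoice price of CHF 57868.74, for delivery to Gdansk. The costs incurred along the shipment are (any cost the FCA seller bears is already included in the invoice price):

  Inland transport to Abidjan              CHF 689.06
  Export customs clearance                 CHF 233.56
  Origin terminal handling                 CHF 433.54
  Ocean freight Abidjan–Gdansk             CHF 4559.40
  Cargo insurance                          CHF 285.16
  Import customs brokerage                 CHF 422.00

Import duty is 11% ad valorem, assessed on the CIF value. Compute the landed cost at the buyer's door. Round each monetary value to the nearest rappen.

Total landed cost: CHF 70514.99

FCA: the seller delivers export-cleared goods to the carrier; the buyer bears costs from that point.
Already in the invoice (seller's account under FCA): inland to port, export clearance — exclude.
CIF value = FCA price + origin terminal + freight + insurance = 57868.74 + 433.54 + 4559.40 + 285.16 = 63146.84
Import duty = 63146.84 × 11% = 6946.15
Buyer bears: origin terminal 433.54 + freight 4559.40 + insurance 285.16 + brokerage 422.00 + duty 6946.15 = 12646.25
Landed cost = invoice 57868.74 + 12646.25 = 70514.99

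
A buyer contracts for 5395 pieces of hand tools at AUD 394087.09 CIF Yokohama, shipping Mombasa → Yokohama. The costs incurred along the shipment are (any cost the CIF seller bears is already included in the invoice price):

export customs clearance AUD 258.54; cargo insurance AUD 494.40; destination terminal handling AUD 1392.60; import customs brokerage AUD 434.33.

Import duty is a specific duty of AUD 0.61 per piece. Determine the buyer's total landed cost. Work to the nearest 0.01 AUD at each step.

CIF: the seller pays costs through ocean freight and marine insurance to the destination port.
Already in the invoice (seller's account under CIF): export clearance, insurance — exclude.
The CIF price already equals the CIF value: 394087.09
Import duty = 5395 × 0.61 = 3290.95
Buyer bears: destination terminal 1392.60 + brokerage 434.33 + duty 3290.95 = 5117.88
Landed cost = invoice 394087.09 + 5117.88 = 399204.97

Total landed cost: AUD 399204.97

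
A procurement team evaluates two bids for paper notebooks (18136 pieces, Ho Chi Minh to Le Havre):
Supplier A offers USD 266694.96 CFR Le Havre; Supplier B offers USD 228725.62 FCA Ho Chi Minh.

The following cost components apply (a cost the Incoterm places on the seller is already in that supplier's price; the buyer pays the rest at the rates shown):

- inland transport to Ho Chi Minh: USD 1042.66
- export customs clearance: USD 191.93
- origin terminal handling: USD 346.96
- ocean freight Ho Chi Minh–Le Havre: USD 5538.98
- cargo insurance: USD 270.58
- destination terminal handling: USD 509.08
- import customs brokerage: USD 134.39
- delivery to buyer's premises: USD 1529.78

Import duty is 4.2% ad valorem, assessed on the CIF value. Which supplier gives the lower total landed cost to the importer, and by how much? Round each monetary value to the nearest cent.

Supplier A (CFR):
CIF value = CFR price + insurance = 266694.96 + 270.58 = 266965.54
Import duty = 266965.54 × 4.2% = 11212.55
Buyer bears (A): 270.58 + 509.08 + 134.39 + 1529.78 = 2443.83
Landed cost (A) = invoice 266694.96 + 2443.83 + duty 11212.55 = 280351.34
Supplier B (FCA):
CIF value = FCA price + origin terminal + freight + insurance = 228725.62 + 346.96 + 5538.98 + 270.58 = 234882.14
Import duty = 234882.14 × 4.2% = 9865.05
Buyer bears (B): 346.96 + 5538.98 + 270.58 + 509.08 + 134.39 + 1529.78 = 8329.77
Landed cost (B) = invoice 228725.62 + 8329.77 + duty 9865.05 = 246920.44
Difference = |280351.34 − 246920.44| = 33430.90

Supplier B is cheaper by USD 33430.90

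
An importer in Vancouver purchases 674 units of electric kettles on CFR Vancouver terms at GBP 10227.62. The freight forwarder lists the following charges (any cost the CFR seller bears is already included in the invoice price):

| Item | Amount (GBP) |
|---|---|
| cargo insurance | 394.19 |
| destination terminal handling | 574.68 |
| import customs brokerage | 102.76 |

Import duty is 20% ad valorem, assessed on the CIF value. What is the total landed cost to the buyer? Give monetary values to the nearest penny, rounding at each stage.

CFR: the seller pays costs through ocean freight to the destination port, but not insurance.
CIF value = CFR price + insurance = 10227.62 + 394.19 = 10621.81
Import duty = 10621.81 × 20% = 2124.36
Buyer bears: insurance 394.19 + destination terminal 574.68 + brokerage 102.76 + duty 2124.36 = 3195.99
Landed cost = invoice 10227.62 + 3195.99 = 13423.61

Total landed cost: GBP 13423.61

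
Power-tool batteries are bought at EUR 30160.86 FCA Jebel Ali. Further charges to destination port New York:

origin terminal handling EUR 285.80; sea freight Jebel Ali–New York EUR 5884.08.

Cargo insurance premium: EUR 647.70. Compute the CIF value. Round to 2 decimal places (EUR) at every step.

CIF value: EUR 36978.44

CIF = FCA price + pre-shipment costs + freight + insurance
CIF = 30160.86 + 285.80 + 5884.08 + 647.70 = 36978.44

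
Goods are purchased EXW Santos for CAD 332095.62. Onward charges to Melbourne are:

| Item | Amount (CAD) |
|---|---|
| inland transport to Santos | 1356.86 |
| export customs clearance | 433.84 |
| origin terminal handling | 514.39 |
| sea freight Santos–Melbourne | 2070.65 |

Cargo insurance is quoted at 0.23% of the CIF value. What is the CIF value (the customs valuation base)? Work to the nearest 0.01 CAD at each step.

Let C be the CIF value. C = EXW price + pre-shipment costs + freight + 0.23% × C
C − 0.23% × C = 332095.62 + 1356.86 + 433.84 + 514.39 + 2070.65
0.9977 × C = 336471.36
C = 336471.36 / 0.9977 = 337247.03
Insurance premium = 0.23% × 337247.03 = 775.67

CIF value: CAD 337247.03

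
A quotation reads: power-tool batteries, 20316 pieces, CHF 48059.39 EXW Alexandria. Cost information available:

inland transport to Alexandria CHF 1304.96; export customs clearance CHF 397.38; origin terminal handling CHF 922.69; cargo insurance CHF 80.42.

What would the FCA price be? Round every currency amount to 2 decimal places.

FCA price: CHF 49761.73

Not relevant to the conversion: origin terminal, insurance — on the buyer under both terms; not part of either seller's price.
From EXW to FCA, the seller additionally bears: inland to port, export clearance.
FCA price = 48059.39 + 1304.96 + 397.38 = 49761.73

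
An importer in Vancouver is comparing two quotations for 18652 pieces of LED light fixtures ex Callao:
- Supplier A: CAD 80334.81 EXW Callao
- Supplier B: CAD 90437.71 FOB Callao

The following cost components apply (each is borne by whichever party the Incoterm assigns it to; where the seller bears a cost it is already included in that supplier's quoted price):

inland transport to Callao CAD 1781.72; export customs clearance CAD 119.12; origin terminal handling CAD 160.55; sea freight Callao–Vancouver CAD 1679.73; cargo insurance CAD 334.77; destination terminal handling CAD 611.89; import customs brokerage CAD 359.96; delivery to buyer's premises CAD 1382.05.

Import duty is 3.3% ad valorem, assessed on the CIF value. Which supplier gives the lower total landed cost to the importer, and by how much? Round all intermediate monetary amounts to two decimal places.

Supplier A (EXW):
CIF value = EXW price + inland to port + export clearance + origin terminal + freight + insurance = 80334.81 + 1781.72 + 119.12 + 160.55 + 1679.73 + 334.77 = 84410.70
Import duty = 84410.70 × 3.3% = 2785.55
Buyer bears (A): 1781.72 + 119.12 + 160.55 + 1679.73 + 334.77 + 611.89 + 359.96 + 1382.05 = 6429.79
Landed cost (A) = invoice 80334.81 + 6429.79 + duty 2785.55 = 89550.15
Supplier B (FOB):
CIF value = FOB price + freight + insurance = 90437.71 + 1679.73 + 334.77 = 92452.21
Import duty = 92452.21 × 3.3% = 3050.92
Buyer bears (B): 1679.73 + 334.77 + 611.89 + 359.96 + 1382.05 = 4368.40
Landed cost (B) = invoice 90437.71 + 4368.40 + duty 3050.92 = 97857.03
Difference = |89550.15 − 97857.03| = 8306.88

Supplier A is cheaper by CAD 8306.88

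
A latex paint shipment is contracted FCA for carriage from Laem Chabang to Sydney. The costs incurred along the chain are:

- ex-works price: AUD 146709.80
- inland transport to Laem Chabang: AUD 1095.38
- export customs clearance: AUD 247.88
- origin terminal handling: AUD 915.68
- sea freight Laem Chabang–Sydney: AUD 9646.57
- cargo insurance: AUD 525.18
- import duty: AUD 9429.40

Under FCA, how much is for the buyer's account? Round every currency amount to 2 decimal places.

FCA: the seller delivers export-cleared goods to the carrier; the buyer bears costs from that point.
Seller's account: goods 146709.80 + inland to port 1095.38 + export clearance 247.88 = 148053.06
Buyer's account: origin terminal 915.68 + freight 9646.57 + insurance 525.18 + duty 9429.40 = 20516.83

Buyer's account: AUD 20516.83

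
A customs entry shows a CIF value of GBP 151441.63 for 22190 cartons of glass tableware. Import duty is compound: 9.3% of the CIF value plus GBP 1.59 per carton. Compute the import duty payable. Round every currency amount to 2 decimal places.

Ad valorem component: 151441.63 × 9.3% = 14084.07
Specific component: 22190 × 1.59 = 35282.10
Import duty = 14084.07 + 35282.10 = 49366.17

Import duty: GBP 49366.17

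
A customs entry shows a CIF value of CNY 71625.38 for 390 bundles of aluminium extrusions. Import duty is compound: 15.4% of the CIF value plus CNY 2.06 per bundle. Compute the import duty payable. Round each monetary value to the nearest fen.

Import duty: CNY 11833.71

Ad valorem component: 71625.38 × 15.4% = 11030.31
Specific component: 390 × 2.06 = 803.40
Import duty = 11030.31 + 803.40 = 11833.71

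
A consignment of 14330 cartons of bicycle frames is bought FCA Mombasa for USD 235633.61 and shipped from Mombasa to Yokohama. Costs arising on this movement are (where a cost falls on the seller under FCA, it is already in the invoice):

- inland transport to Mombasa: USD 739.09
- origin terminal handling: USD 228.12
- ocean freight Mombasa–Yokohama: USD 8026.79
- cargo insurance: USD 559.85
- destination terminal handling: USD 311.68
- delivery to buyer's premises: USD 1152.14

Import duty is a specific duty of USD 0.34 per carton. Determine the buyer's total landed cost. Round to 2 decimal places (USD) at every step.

FCA: the seller delivers export-cleared goods to the carrier; the buyer bears costs from that point.
Already in the invoice (seller's account under FCA): inland to port — exclude.
CIF value = FCA price + origin terminal + freight + insurance = 235633.61 + 228.12 + 8026.79 + 559.85 = 244448.37
Import duty = 14330 × 0.34 = 4872.20
Buyer bears: origin terminal 228.12 + freight 8026.79 + insurance 559.85 + destination terminal 311.68 + delivery 1152.14 + duty 4872.20 = 15150.78
Landed cost = invoice 235633.61 + 15150.78 = 250784.39

Total landed cost: USD 250784.39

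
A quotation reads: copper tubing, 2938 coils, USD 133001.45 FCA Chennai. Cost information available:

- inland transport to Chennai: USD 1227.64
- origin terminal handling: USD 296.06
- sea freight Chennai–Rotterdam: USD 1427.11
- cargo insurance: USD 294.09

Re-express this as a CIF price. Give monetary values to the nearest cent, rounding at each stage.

CIF price: USD 135018.71

Not relevant to the conversion: inland to port — on the seller under both FCA and CIF; already in the FCA price and stays in the CIF price.
From FCA to CIF, the seller additionally bears: origin terminal, freight, insurance.
CIF price = 133001.45 + 296.06 + 1427.11 + 294.09 = 135018.71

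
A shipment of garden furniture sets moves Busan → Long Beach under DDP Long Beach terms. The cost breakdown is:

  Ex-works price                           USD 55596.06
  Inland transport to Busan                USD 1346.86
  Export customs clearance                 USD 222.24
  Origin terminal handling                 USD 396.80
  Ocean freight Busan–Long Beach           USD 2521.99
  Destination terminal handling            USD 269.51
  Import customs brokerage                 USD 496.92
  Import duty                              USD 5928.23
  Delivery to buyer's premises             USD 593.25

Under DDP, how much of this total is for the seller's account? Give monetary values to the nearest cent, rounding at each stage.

Seller's account: USD 67371.86

DDP: the seller bears all costs including import duty.
Seller's account: goods 55596.06 + inland to port 1346.86 + export clearance 222.24 + origin terminal 396.80 + freight 2521.99 + destination terminal 269.51 + brokerage 496.92 + duty 5928.23 + delivery 593.25 = 67371.86
Buyer's account: 0.00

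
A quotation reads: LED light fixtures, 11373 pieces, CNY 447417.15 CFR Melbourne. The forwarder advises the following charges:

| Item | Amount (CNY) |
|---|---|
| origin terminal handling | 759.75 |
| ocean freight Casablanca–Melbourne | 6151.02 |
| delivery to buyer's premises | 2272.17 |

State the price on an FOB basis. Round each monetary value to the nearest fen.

FOB price: CNY 441266.13

Not relevant to the conversion: origin terminal — on the seller under both CFR and FOB; already in the CFR price and stays in the FOB price. delivery — on the buyer under both terms; not part of either seller's price.
From CFR to FOB, the seller no longer bears: freight.
FOB price = 447417.15 − 6151.02 = 441266.13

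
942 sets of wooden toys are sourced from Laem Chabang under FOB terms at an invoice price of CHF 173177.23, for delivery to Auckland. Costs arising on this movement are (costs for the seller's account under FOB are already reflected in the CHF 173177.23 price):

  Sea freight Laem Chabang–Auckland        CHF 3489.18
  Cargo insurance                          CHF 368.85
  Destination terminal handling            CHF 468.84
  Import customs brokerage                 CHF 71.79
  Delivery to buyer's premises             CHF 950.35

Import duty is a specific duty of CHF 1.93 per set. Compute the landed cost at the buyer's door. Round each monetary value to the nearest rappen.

Total landed cost: CHF 180344.30

FOB: the seller bears costs until goods are on board at the origin port; the buyer bears freight, insurance and all costs thereafter.
CIF value = FOB price + freight + insurance = 173177.23 + 3489.18 + 368.85 = 177035.26
Import duty = 942 × 1.93 = 1818.06
Buyer bears: freight 3489.18 + insurance 368.85 + destination terminal 468.84 + brokerage 71.79 + delivery 950.35 + duty 1818.06 = 7167.07
Landed cost = invoice 173177.23 + 7167.07 = 180344.30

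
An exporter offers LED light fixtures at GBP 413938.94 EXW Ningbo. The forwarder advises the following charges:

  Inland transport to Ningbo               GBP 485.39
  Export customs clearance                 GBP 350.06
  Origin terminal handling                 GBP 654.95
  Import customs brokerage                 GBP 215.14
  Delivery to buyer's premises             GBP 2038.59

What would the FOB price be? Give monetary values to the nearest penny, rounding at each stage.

Not relevant to the conversion: brokerage, delivery — on the buyer under both terms; not part of either seller's price.
From EXW to FOB, the seller additionally bears: inland to port, export clearance, origin terminal.
FOB price = 413938.94 + 485.39 + 350.06 + 654.95 = 415429.34

FOB price: GBP 415429.34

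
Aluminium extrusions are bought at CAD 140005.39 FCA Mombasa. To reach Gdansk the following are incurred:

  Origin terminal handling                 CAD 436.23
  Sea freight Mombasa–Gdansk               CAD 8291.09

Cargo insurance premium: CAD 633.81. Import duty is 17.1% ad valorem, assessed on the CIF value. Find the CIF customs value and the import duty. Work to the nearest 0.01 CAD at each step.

CIF = FCA price + pre-shipment costs + freight + insurance
CIF = 140005.39 + 436.23 + 8291.09 + 633.81 = 149366.52
Import duty = 149366.52 × 17.1% = 25541.67

CIF value: CAD 149366.52; import duty: CAD 25541.67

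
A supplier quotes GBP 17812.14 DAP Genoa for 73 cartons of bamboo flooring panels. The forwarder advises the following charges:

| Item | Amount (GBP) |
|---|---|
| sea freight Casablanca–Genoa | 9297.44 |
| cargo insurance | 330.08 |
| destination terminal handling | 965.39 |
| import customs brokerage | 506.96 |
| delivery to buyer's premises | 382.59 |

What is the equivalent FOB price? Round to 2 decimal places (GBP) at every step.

FOB price: GBP 6836.64

Not relevant to the conversion: brokerage — on the buyer under both terms; not part of either seller's price.
From DAP to FOB, the seller no longer bears: freight, insurance, destination terminal, delivery.
FOB price = 17812.14 − 9297.44 − 330.08 − 965.39 − 382.59 = 6836.64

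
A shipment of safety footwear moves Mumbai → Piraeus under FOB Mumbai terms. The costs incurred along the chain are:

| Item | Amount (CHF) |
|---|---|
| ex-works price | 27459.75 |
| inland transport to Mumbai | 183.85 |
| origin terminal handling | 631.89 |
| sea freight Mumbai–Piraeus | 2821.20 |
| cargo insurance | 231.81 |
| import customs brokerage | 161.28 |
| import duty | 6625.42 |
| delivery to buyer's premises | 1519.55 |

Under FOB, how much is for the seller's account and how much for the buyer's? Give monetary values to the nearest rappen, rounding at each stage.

FOB: the seller bears costs until goods are on board at the origin port; the buyer bears freight, insurance and all costs thereafter.
Seller's account: goods 27459.75 + inland to port 183.85 + origin terminal 631.89 = 28275.49
Buyer's account: freight 2821.20 + insurance 231.81 + brokerage 161.28 + duty 6625.42 + delivery 1519.55 = 11359.26

Seller: CHF 28275.49; buyer: CHF 11359.26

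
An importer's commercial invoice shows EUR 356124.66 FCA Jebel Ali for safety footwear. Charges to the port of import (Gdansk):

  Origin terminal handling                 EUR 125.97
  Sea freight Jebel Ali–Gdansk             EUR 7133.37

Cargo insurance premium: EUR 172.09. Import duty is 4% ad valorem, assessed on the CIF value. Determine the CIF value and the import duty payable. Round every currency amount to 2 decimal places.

CIF value: EUR 363556.09; import duty: EUR 14542.24

CIF = FCA price + pre-shipment costs + freight + insurance
CIF = 356124.66 + 125.97 + 7133.37 + 172.09 = 363556.09
Import duty = 363556.09 × 4% = 14542.24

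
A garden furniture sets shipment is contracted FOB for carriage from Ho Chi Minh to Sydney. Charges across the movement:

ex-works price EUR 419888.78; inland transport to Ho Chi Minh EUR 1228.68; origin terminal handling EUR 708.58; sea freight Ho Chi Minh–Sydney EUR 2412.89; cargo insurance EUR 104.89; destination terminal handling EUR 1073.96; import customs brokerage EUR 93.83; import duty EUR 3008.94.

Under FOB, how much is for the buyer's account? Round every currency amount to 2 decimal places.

Buyer's account: EUR 6694.51

FOB: the seller bears costs until goods are on board at the origin port; the buyer bears freight, insurance and all costs thereafter.
Seller's account: goods 419888.78 + inland to port 1228.68 + origin terminal 708.58 = 421826.04
Buyer's account: freight 2412.89 + insurance 104.89 + destination terminal 1073.96 + brokerage 93.83 + duty 3008.94 = 6694.51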